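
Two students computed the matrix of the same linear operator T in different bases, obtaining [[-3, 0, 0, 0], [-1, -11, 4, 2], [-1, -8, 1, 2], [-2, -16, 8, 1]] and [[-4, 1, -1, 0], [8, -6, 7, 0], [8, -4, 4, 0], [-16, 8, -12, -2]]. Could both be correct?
trace(A) = -12 but trace(B) = -8. The trace is a similarity invariant, so A and B are not similar.

No.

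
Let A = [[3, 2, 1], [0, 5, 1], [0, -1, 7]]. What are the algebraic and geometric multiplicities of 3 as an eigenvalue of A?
The characteristic polynomial is (x - 6)^2(x - 3), so the factor x - 3 appears with exponent 1: the algebraic multiplicity is 1.

rank(A - 3I) = 2, so the eigenspace has dimension 3 - 2 = 1: the geometric multiplicity is 1.

algebraic multiplicity 1, geometric multiplicity 1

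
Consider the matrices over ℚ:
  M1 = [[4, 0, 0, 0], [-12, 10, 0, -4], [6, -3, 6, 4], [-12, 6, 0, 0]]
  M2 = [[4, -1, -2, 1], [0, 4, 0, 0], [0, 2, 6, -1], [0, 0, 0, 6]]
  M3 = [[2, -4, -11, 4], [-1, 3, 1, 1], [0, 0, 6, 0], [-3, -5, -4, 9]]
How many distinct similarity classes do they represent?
Characteristic polynomials: χ_{M1} = (x - 6)^2(x - 4)^2, χ_{M2} = (x - 6)^2(x - 4)^2, χ_{M3} = (x - 6)^2(x - 4)^2.

{M1}: invariant factors x - 4, (x - 6)^2(x - 4).

{M2, M3}: invariant factors (x - 6)^2(x - 4)^2.

Matrices are similar if and only if their invariant-factor lists agree; the partition into similarity classes is {M1}, {M2, M3}.

2 classes: {M1}, {M2, M3}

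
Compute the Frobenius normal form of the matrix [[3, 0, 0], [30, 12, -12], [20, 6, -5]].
The invariant factors of A (the non-unit diagonal entries of the Smith normal form of xI - A over ℚ[x]) are x - 3, (x - 4)(x - 3), each dividing the next. The characteristic polynomial is their product, (x - 4)(x - 3)^2.

The rational canonical form is the block-diagonal matrix of companion matrices C(f_i):
R = [[3, 0, 0], [0, 0, -12], [0, 1, 7]].

R = [[3, 0, 0], [0, 0, -12], [0, 1, 7]]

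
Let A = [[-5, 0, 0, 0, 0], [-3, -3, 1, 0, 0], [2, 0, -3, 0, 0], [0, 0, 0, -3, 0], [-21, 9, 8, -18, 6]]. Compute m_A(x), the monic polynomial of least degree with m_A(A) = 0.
m_A(x) = (x - 6)(x + 3)^2(x + 5)

The characteristic polynomial factors as (x - 6)(x + 3)^3(x + 5). The minimal polynomial is ∏(x - λ)^{k_λ} where k_λ is the size of the largest Jordan block at λ.

For λ = -5: rank(A + 5I) = 4, and the largest Jordan block has size 1 (the smallest k with rank((A + 5I)^k) = rank((A + 5I)^(k+1))).
For λ = -3: rank(A + 3I) = 3, and the largest Jordan block has size 2 (the smallest k with rank((A + 3I)^k) = rank((A + 3I)^(k+1))).
For λ = 6: rank(A - 6I) = 4, and the largest Jordan block has size 1 (the smallest k with rank((A - 6I)^k) = rank((A - 6I)^(k+1))).

So m_A(x) = (x - 6)(x + 3)^2(x + 5).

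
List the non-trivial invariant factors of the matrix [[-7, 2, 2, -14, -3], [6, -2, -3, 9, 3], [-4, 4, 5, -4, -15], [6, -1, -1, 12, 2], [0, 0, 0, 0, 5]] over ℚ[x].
The Jordan structure of A has elementary divisors (x - 1)^2, (x - 1), (x - 5)^2. Arranging the block sizes at each eigenvalue in decreasing order and taking row products gives the invariant factors.

Invariant factors (smallest first, each dividing the next): x - 1, (x - 5)^2(x - 1)^2.

Check: the last factor (x - 5)^2(x - 1)^2 is the minimal polynomial, and the product (x - 5)^2(x - 1)^3 is the characteristic polynomial.

x - 1, (x - 5)^2(x - 1)^2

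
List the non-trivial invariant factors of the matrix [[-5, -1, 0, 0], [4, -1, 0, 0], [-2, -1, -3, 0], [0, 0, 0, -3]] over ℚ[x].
The Jordan structure of A has elementary divisors (x + 3)^2, (x + 3), (x + 3). Arranging the block sizes at each eigenvalue in decreasing order and taking row products gives the invariant factors.

Invariant factors (smallest first, each dividing the next): x + 3, x + 3, (x + 3)^2.

Check: the last factor (x + 3)^2 is the minimal polynomial, and the product (x + 3)^4 is the characteristic polynomial.

x + 3, x + 3, (x + 3)^2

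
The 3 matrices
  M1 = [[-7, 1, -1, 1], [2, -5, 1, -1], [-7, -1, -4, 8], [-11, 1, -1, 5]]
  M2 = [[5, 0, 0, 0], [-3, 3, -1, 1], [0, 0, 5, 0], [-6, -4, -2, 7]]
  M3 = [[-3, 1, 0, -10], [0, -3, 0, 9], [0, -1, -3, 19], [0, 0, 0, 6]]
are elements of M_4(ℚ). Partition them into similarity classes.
Characteristic polynomials: χ_{M1} = (x - 4)(x + 5)^3, χ_{M2} = (x - 5)^4, χ_{M3} = (x - 6)(x + 3)^3.

{M1}: invariant factors (x - 4)(x + 5)^3.

{M2}: invariant factors x - 5, x - 5, (x - 5)^2.

{M3}: invariant factors x + 3, (x - 6)(x + 3)^2.

Matrices are similar if and only if their invariant-factor lists agree; the partition into similarity classes is {M1}, {M2}, {M3}.

3 classes: {M1}, {M2}, {M3}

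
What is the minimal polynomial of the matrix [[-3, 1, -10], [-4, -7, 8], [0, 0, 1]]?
The characteristic polynomial factors as (x - 1)(x + 5)^2. The minimal polynomial is ∏(x - λ)^{k_λ} where k_λ is the size of the largest Jordan block at λ.

For λ = -5: rank(A + 5I) = 2, and the largest Jordan block has size 2 (the smallest k with rank((A + 5I)^k) = rank((A + 5I)^(k+1))).
For λ = 1: rank(A - I) = 2, and the largest Jordan block has size 1 (the smallest k with rank((A - I)^k) = rank((A - I)^(k+1))).

So m_A(x) = (x - 1)(x + 5)^2.

m_A(x) = (x - 1)(x + 5)^2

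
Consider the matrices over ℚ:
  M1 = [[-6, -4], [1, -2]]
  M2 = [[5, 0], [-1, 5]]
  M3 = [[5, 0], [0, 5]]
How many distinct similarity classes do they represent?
3 classes: {M1}, {M2}, {M3}

Characteristic polynomials: χ_{M1} = (x + 4)^2, χ_{M2} = (x - 5)^2, χ_{M3} = (x - 5)^2.

{M1}: invariant factors (x + 4)^2.

{M2}: invariant factors (x - 5)^2.

{M3}: invariant factors x - 5, x - 5.

Matrices are similar if and only if their invariant-factor lists agree; the partition into similarity classes is {M1}, {M2}, {M3}.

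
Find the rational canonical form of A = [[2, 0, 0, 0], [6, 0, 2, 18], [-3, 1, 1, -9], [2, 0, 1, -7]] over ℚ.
The invariant factors of A (the non-unit diagonal entries of the Smith normal form of xI - A over ℚ[x]) are x - 2, (x - 2)(x + 4)^2, each dividing the next. The characteristic polynomial is their product, (x - 2)^2(x + 4)^2.

The rational canonical form is the block-diagonal matrix of companion matrices C(f_i):
R = [[2, 0, 0, 0], [0, 0, 0, 32], [0, 1, 0, 0], [0, 0, 1, -6]].

R = [[2, 0, 0, 0], [0, 0, 0, 32], [0, 1, 0, 0], [0, 0, 1, -6]]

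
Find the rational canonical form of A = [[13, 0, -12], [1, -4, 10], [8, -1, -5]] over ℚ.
R = [[0, 0, 18], [1, 0, -9], [0, 1, 4]]

The invariant factors of A (the non-unit diagonal entries of the Smith normal form of xI - A over ℚ[x]) are (x - 3)(x^2 - x + 6), each dividing the next. The characteristic polynomial is their product, (x - 3)(x^2 - x + 6).

The rational canonical form is the block-diagonal matrix of companion matrices C(f_i):
R = [[0, 0, 18], [1, 0, -9], [0, 1, 4]].

Note the characteristic polynomial does not split into linear factors over ℚ, so A has no Jordan form over ℚ; the rational canonical form exists over any field.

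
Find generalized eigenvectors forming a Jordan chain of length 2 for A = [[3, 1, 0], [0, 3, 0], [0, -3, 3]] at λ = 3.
We seek v_1 ∈ ker((A - 3I)^2) \ ker(A - 3I), then set v_{i+1} = (A - 3I) v_i.

One such chain is v_1 = [[1, 1, -4]]^T, v_2 = [[1, 0, -3]]^T. Check: (A - 3I) v_2 = [[0, 0, 0]]^T = 0.

v_1 = [[1, 1, -4]]^T, v_2 = [[1, 0, -3]]^T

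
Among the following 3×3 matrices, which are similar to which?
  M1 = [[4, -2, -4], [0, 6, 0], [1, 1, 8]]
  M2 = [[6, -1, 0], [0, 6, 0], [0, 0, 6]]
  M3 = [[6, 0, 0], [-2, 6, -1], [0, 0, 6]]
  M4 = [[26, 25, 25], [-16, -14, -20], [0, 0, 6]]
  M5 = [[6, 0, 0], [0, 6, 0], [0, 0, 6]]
2 classes: {M1, M2, M3, M4}, {M5}

Characteristic polynomials: χ_{M1} = (x - 6)^3, χ_{M2} = (x - 6)^3, χ_{M3} = (x - 6)^3, χ_{M4} = (x - 6)^3, χ_{M5} = (x - 6)^3.

{M1, M2, M3, M4}: invariant factors x - 6, (x - 6)^2.

{M5}: invariant factors x - 6, x - 6, x - 6.

Matrices are similar if and only if their invariant-factor lists agree; the partition into similarity classes is {M1, M2, M3, M4}, {M5}.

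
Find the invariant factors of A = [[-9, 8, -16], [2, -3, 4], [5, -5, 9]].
The Jordan structure of A has elementary divisors (x + 1)^2, (x + 1). Arranging the block sizes at each eigenvalue in decreasing order and taking row products gives the invariant factors.

Invariant factors (smallest first, each dividing the next): x + 1, (x + 1)^2.

Check: the last factor (x + 1)^2 is the minimal polynomial, and the product (x + 1)^3 is the characteristic polynomial.

x + 1, (x + 1)^2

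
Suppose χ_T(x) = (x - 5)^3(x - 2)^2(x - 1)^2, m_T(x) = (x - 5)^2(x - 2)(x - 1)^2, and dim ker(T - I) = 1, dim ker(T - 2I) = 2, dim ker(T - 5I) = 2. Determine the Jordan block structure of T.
λ = 1: algebraic multiplicity 2 (exponent in χ_T), largest block size 2 (exponent in m_T), 1 block (geometric multiplicity). This forces block sizes [2].
λ = 2: algebraic multiplicity 2 (exponent in χ_T), largest block size 1 (exponent in m_T), 2 blocks (geometric multiplicity). These force block sizes [1, 1].
λ = 5: algebraic multiplicity 3 (exponent in χ_T), largest block size 2 (exponent in m_T), 2 blocks (geometric multiplicity). These force block sizes [2, 1].

Jordan blocks: (1, 2), (2, 1), (2, 1), (5, 2), (5, 1)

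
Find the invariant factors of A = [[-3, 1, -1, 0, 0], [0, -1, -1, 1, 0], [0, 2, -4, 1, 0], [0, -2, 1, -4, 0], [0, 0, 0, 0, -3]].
x + 3, (x + 3)^2, (x + 3)^2

The Jordan structure of A has elementary divisors (x + 3)^2, (x + 3)^2, (x + 3). Arranging the block sizes at each eigenvalue in decreasing order and taking row products gives the invariant factors.

Invariant factors (smallest first, each dividing the next): x + 3, (x + 3)^2, (x + 3)^2.

Check: the last factor (x + 3)^2 is the minimal polynomial, and the product (x + 3)^5 is the characteristic polynomial.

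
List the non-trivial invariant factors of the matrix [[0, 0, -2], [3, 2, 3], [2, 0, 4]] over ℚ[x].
x - 2, (x - 2)^2

The Jordan structure of A has elementary divisors (x - 2)^2, (x - 2). Arranging the block sizes at each eigenvalue in decreasing order and taking row products gives the invariant factors.

Invariant factors (smallest first, each dividing the next): x - 2, (x - 2)^2.

Check: the last factor (x - 2)^2 is the minimal polynomial, and the product (x - 2)^3 is the characteristic polynomial.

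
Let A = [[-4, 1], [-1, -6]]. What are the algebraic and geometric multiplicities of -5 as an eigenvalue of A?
The characteristic polynomial is (x + 5)^2, so the factor x + 5 appears with exponent 2: the algebraic multiplicity is 2.

rank(A + 5I) = 1, so the eigenspace has dimension 2 - 1 = 1: the geometric multiplicity is 1.

Since 1 < 2, A is not diagonalizable.

algebraic multiplicity 2, geometric multiplicity 1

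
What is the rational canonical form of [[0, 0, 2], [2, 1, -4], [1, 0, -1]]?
The invariant factors of A (the non-unit diagonal entries of the Smith normal form of xI - A over ℚ[x]) are x - 1, (x - 1)(x + 2), each dividing the next. The characteristic polynomial is their product, (x - 1)^2(x + 2).

The rational canonical form is the block-diagonal matrix of companion matrices C(f_i):
R = [[1, 0, 0], [0, 0, 2], [0, 1, -1]].

R = [[1, 0, 0], [0, 0, 2], [0, 1, -1]]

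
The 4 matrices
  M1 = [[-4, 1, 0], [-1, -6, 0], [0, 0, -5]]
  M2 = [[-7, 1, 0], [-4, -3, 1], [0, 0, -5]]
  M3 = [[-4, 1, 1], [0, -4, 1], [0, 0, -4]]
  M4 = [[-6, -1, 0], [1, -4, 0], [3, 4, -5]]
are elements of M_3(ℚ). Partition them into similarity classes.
3 classes: {M1}, {M2, M4}, {M3}

Characteristic polynomials: χ_{M1} = (x + 5)^3, χ_{M2} = (x + 5)^3, χ_{M3} = (x + 4)^3, χ_{M4} = (x + 5)^3.

{M1}: invariant factors x + 5, (x + 5)^2.

{M2, M4}: invariant factors (x + 5)^3.

{M3}: invariant factors (x + 4)^3.

Matrices are similar if and only if their invariant-factor lists agree; the partition into similarity classes is {M1}, {M2, M4}, {M3}.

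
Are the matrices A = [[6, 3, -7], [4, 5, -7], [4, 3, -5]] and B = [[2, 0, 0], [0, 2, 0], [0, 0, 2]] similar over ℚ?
Both have characteristic polynomial (x - 2)^3, but the minimal polynomial of A is (x - 2)^2 while the minimal polynomial of B is x - 2. The minimal polynomial is a similarity invariant, so A and B are not similar.

No.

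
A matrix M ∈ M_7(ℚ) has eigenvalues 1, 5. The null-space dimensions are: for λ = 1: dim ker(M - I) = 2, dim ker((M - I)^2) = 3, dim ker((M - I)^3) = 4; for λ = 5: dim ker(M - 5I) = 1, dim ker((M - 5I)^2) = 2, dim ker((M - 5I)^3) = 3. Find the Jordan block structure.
λ = 1: successive nullity increments [2, 1, 1] count blocks of size ≥ k; block sizes are [3, 1].
λ = 5: successive nullity increments [1, 1, 1] count blocks of size ≥ k; block sizes are [3].

Jordan blocks: (1, 3), (1, 1), (5, 3)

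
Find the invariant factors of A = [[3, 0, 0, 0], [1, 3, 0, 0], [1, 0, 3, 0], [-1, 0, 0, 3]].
The Jordan structure of A has elementary divisors (x - 3)^2, (x - 3), (x - 3). Arranging the block sizes at each eigenvalue in decreasing order and taking row products gives the invariant factors.

Invariant factors (smallest first, each dividing the next): x - 3, x - 3, (x - 3)^2.

Check: the last factor (x - 3)^2 is the minimal polynomial, and the product (x - 3)^4 is the characteristic polynomial.

x - 3, x - 3, (x - 3)^2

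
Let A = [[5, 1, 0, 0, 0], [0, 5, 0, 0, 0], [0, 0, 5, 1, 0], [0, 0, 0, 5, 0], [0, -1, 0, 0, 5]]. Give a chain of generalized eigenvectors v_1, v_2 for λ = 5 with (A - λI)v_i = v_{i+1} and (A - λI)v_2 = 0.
v_1 = [[0, 1, 0, -2, 0]]^T, v_2 = [[1, 0, -2, 0, -1]]^T

We seek v_1 ∈ ker((A - 5I)^2) \ ker(A - 5I), then set v_{i+1} = (A - 5I) v_i.

One such chain is v_1 = [[0, 1, 0, -2, 0]]^T, v_2 = [[1, 0, -2, 0, -1]]^T. Check: (A - 5I) v_2 = [[0, 0, 0, 0, 0]]^T = 0.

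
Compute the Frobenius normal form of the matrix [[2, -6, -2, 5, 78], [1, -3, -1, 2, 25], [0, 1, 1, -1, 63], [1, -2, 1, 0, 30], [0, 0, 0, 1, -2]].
R = [[0, 0, 0, 0, 30], [1, 0, 0, 0, 91], [0, 1, 0, 0, 92], [0, 0, 1, 0, 30], [0, 0, 0, 1, -2]]

The invariant factors of A (the non-unit diagonal entries of the Smith normal form of xI - A over ℚ[x]) are (x - 6)(x + 1)^3(x + 5), each dividing the next. The characteristic polynomial is their product, (x - 6)(x + 1)^3(x + 5).

The rational canonical form is the block-diagonal matrix of companion matrices C(f_i):
R = [[0, 0, 0, 0, 30], [1, 0, 0, 0, 91], [0, 1, 0, 0, 92], [0, 0, 1, 0, 30], [0, 0, 0, 1, -2]].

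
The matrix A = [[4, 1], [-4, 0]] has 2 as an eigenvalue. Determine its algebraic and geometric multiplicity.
algebraic multiplicity 2, geometric multiplicity 1

The characteristic polynomial is (x - 2)^2, so the factor x - 2 appears with exponent 2: the algebraic multiplicity is 2.

rank(A - 2I) = 1, so the eigenspace has dimension 2 - 1 = 1: the geometric multiplicity is 1.

Since 1 < 2, A is not diagonalizable.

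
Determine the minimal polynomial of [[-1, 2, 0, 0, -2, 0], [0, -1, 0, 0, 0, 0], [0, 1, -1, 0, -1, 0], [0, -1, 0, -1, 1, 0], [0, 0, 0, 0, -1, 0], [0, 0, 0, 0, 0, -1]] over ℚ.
m_A(x) = (x + 1)^2

The characteristic polynomial factors as (x + 1)^6. The minimal polynomial is ∏(x - λ)^{k_λ} where k_λ is the size of the largest Jordan block at λ.

For λ = -1: rank(A + I) = 1, and the largest Jordan block has size 2 (the smallest k with rank((A + I)^k) = rank((A + I)^(k+1))).

So m_A(x) = (x + 1)^2.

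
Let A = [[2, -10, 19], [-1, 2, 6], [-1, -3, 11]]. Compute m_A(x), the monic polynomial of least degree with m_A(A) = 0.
m_A(x) = (x - 5)^3

The characteristic polynomial factors as (x - 5)^3. The minimal polynomial is ∏(x - λ)^{k_λ} where k_λ is the size of the largest Jordan block at λ.

For λ = 5: rank(A - 5I) = 2, and the largest Jordan block has size 3 (the smallest k with rank((A - 5I)^k) = rank((A - 5I)^(k+1))).

So m_A(x) = (x - 5)^3.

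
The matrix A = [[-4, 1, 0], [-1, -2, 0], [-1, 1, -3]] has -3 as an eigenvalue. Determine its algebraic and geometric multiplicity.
The characteristic polynomial is (x + 3)^3, so the factor x + 3 appears with exponent 3: the algebraic multiplicity is 3.

rank(A + 3I) = 1, so the eigenspace has dimension 3 - 1 = 2: the geometric multiplicity is 2.

Since 2 < 3, A is not diagonalizable.

algebraic multiplicity 3, geometric multiplicity 2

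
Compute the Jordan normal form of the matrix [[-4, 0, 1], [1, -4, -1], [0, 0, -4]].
The characteristic polynomial is det(xI - A) = (x + 4)^3, so the eigenvalues are -4 (algebraic multiplicity 3).

For λ = -4: rank(A + 4I) = 2, rank((A + 4I)^2) = 1, rank((A + 4I)^3) = 0. The eigenspace has dimension 3 - 2 = 1, so there is 1 Jordan block; the rank sequence gives block sizes [3].

Assembling the blocks gives the Jordan form J above.

J = [[-4, 1, 0], [0, -4, 1], [0, 0, -4]]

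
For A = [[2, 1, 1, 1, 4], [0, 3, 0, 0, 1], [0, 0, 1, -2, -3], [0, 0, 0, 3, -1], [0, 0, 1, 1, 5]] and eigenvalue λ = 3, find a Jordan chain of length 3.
We seek v_1 ∈ ker((A - 3I)^3) \ ker((A - 3I)^2), then set v_{i+1} = (A - 3I) v_i.

One such chain is v_1 = [[0, 0, 0, 1, 0]]^T, v_2 = [[1, 0, -2, 0, 1]]^T, v_3 = [[1, 1, 1, -1, 0]]^T. Check: (A - 3I) v_3 = [[0, 0, 0, 0, 0]]^T = 0.

v_1 = [[0, 0, 0, 1, 0]]^T, v_2 = [[1, 0, -2, 0, 1]]^T, v_3 = [[1, 1, 1, -1, 0]]^T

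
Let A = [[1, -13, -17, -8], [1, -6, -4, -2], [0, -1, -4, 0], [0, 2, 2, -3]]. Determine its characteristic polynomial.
xI - A = [[x - 1, 13, 17, 8], [-1, x + 6, 4, 2], [0, 1, x + 4, 0], [0, -2, -2, x + 3]].

Expanding det(xI - A) along the first row:
det(xI - A) = + (x - 1)·det([[x + 6, 4, 2], [1, x + 4, 0], [-2, -2, x + 3]]) - (13)·det([[-1, 4, 2], [0, x + 4, 0], [0, -2, x + 3]]) + (17)·det([[-1, x + 6, 2], [0, 1, 0], [0, -2, x + 3]]) - (8)·det([[-1, x + 6, 4], [0, 1, x + 4], [0, -2, -2]]).

Evaluating gives χ_A(x) = x^4 + 12x^3 + 54x^2 + 108x + 81 = (x + 3)^4.

χ_A(x) = (x + 3)^4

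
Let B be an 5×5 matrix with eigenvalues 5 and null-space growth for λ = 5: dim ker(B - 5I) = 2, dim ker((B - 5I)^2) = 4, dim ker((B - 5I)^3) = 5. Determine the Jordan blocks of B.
λ = 5: successive nullity increments [2, 2, 1] count blocks of size ≥ k; block sizes are [3, 2].

Jordan blocks: (5, 3), (5, 2)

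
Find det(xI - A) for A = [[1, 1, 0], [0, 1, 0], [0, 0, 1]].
χ_A(x) = (x - 1)^3

xI - A = [[x - 1, -1, 0], [0, x - 1, 0], [0, 0, x - 1]].

Expanding det(xI - A) along the first row:
det(xI - A) = + (x - 1)·det([[x - 1, 0], [0, x - 1]]) - (-1)·det([[0, 0], [0, x - 1]]) + (0)·det([[0, x - 1], [0, 0]]).

Evaluating gives χ_A(x) = x^3 - 3x^2 + 3x - 1 = (x - 1)^3.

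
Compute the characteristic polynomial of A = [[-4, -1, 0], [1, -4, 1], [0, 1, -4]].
xI - A = [[x + 4, 1, 0], [-1, x + 4, -1], [0, -1, x + 4]].

Expanding det(xI - A) along the first row:
det(xI - A) = + (x + 4)·det([[x + 4, -1], [-1, x + 4]]) - (1)·det([[-1, -1], [0, x + 4]]) + (0)·det([[-1, x + 4], [0, -1]]).

Evaluating gives χ_A(x) = x^3 + 12x^2 + 48x + 64 = (x + 4)^3.

χ_A(x) = (x + 4)^3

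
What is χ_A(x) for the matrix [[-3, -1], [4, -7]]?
xI - A = [[x + 3, 1], [-4, x + 7]].

Expanding det(xI - A) along the first row:
det(xI - A) = + (x + 3)·det([[x + 7]]) - (1)·det([[-4]]).

Evaluating gives χ_A(x) = x^2 + 10x + 25 = (x + 5)^2.

χ_A(x) = (x + 5)^2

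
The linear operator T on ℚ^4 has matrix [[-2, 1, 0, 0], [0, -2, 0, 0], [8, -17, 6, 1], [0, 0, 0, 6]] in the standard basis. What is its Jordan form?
J = [[-2, 1, 0, 0], [0, -2, 0, 0], [0, 0, 6, 1], [0, 0, 0, 6]]

The characteristic polynomial is det(xI - A) = (x - 6)^2(x + 2)^2, so the eigenvalues are -2 (algebraic multiplicity 2), 6 (algebraic multiplicity 2).

For λ = -2: rank(A + 2I) = 3, rank((A + 2I)^2) = 2. The eigenspace has dimension 4 - 3 = 1, so there is 1 Jordan block; the rank sequence gives block sizes [2].

For λ = 6: rank(A - 6I) = 3, rank((A - 6I)^2) = 2. The eigenspace has dimension 4 - 3 = 1, so there is 1 Jordan block; the rank sequence gives block sizes [2].

Assembling the blocks gives the Jordan form J above.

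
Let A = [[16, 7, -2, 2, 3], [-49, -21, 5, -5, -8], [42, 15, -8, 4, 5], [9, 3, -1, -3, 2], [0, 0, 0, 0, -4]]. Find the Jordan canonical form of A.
The characteristic polynomial is det(xI - A) = (x + 4)^5, so the eigenvalues are -4 (algebraic multiplicity 5).

For λ = -4: rank(A + 4I) = 2, rank((A + 4I)^2) = 1, rank((A + 4I)^3) = 0. The eigenspace has dimension 5 - 2 = 3, so there are 3 Jordan blocks; the rank sequence gives block sizes [3, 1, 1].

Assembling the blocks gives the Jordan form J above.

J = [[-4, 1, 0, 0, 0], [0, -4, 1, 0, 0], [0, 0, -4, 0, 0], [0, 0, 0, -4, 0], [0, 0, 0, 0, -4]]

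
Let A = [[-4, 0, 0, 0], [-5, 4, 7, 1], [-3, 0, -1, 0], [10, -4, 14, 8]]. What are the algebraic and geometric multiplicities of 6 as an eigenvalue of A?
The characteristic polynomial is (x - 6)^2(x + 1)(x + 4), so the factor x - 6 appears with exponent 2: the algebraic multiplicity is 2.

rank(A - 6I) = 3, so the eigenspace has dimension 4 - 3 = 1: the geometric multiplicity is 1.

Since 1 < 2, A is not diagonalizable.

algebraic multiplicity 2, geometric multiplicity 1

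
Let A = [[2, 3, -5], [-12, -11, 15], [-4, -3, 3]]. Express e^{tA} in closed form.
A has Jordan form J = [[-2, 1, 0], [0, -2, 0], [0, 0, -2]] with A = PJP^{-1}, so e^{tA} = P e^{tJ} P^{-1}.

For a Jordan block J_k(λ), e^{tJ_k(λ)} = e^{λt} · (I + tN + t^2 N^2/2! + ... + t^{k-1} N^{k-1}/(k-1)!) where N is the nilpotent superdiagonal part.

Assembling the blocks and conjugating back gives the entries of e^{tA} as shown above.

e^{tA} = [[(4*t + 1)*e^{-2*t}, 3*t*e^{-2*t}, -5*t*e^{-2*t}], [-12*t*e^{-2*t}, (1 - 9*t)*e^{-2*t}, 15*t*e^{-2*t}], [-4*t*e^{-2*t}, -3*t*e^{-2*t}, (5*t + 1)*e^{-2*t}]]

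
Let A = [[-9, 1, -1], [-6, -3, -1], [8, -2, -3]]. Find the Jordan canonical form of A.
J = [[-5, 1, 0], [0, -5, 1], [0, 0, -5]]

The characteristic polynomial is det(xI - A) = (x + 5)^3, so the eigenvalues are -5 (algebraic multiplicity 3).

For λ = -5: rank(A + 5I) = 2, rank((A + 5I)^2) = 1, rank((A + 5I)^3) = 0. The eigenspace has dimension 3 - 2 = 1, so there is 1 Jordan block; the rank sequence gives block sizes [3].

Assembling the blocks gives the Jordan form J above.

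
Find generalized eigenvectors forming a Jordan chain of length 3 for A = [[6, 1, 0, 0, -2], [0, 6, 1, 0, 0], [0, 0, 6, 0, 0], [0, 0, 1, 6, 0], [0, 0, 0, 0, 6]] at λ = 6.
v_1 = [[0, 0, 1, -1, 0]]^T, v_2 = [[0, 1, 0, 1, 0]]^T, v_3 = [[1, 0, 0, 0, 0]]^T

We seek v_1 ∈ ker((A - 6I)^3) \ ker((A - 6I)^2), then set v_{i+1} = (A - 6I) v_i.

One such chain is v_1 = [[0, 0, 1, -1, 0]]^T, v_2 = [[0, 1, 0, 1, 0]]^T, v_3 = [[1, 0, 0, 0, 0]]^T. Check: (A - 6I) v_3 = [[0, 0, 0, 0, 0]]^T = 0.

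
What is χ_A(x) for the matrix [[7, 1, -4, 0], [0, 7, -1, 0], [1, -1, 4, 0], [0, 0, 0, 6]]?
xI - A = [[x - 7, -1, 4, 0], [0, x - 7, 1, 0], [-1, 1, x - 4, 0], [0, 0, 0, x - 6]].

Expanding det(xI - A) along the first row:
det(xI - A) = + (x - 7)·det([[x - 7, 1, 0], [1, x - 4, 0], [0, 0, x - 6]]) - (-1)·det([[0, 1, 0], [-1, x - 4, 0], [0, 0, x - 6]]) + (4)·det([[0, x - 7, 0], [-1, 1, 0], [0, 0, x - 6]]) - (0)·det([[0, x - 7, 1], [-1, 1, x - 4], [0, 0, 0]]).

Evaluating gives χ_A(x) = x^4 - 24x^3 + 216x^2 - 864x + 1296 = (x - 6)^4.

χ_A(x) = (x - 6)^4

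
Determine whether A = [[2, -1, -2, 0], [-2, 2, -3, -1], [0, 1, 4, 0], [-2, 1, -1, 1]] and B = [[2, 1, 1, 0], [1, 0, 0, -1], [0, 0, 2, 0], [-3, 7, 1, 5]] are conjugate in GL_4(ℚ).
Yes.

Two matrices over a field are similar if and only if they have the same invariant factors.

Both A and B have characteristic polynomial (x - 3)(x - 2)^3 and minimal polynomial (x - 3)(x - 2)^2. Computing further, both have invariant factors x - 2, (x - 3)(x - 2)^2. Hence A and B are similar.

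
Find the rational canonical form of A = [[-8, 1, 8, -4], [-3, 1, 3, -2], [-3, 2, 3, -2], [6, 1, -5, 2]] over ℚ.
The invariant factors of A (the non-unit diagonal entries of the Smith normal form of xI - A over ℚ[x]) are (x + 2)(x^3 + 2), each dividing the next. The characteristic polynomial is their product, (x + 2)(x^3 + 2).

The rational canonical form is the block-diagonal matrix of companion matrices C(f_i):
R = [[0, 0, 0, -4], [1, 0, 0, -2], [0, 1, 0, 0], [0, 0, 1, -2]].

Note the characteristic polynomial does not split into linear factors over ℚ, so A has no Jordan form over ℚ; the rational canonical form exists over any field.

R = [[0, 0, 0, -4], [1, 0, 0, -2], [0, 1, 0, 0], [0, 0, 1, -2]]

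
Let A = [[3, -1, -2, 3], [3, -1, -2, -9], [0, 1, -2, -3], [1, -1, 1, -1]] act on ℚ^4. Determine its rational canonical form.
The invariant factors of A (the non-unit diagonal entries of the Smith normal form of xI - A over ℚ[x]) are (x - 3)(x + 4)(x^2 + 1), each dividing the next. The characteristic polynomial is their product, (x - 3)(x + 4)(x^2 + 1).

The rational canonical form is the block-diagonal matrix of companion matrices C(f_i):
R = [[0, 0, 0, 12], [1, 0, 0, -1], [0, 1, 0, 11], [0, 0, 1, -1]].

Note the characteristic polynomial does not split into linear factors over ℚ, so A has no Jordan form over ℚ; the rational canonical form exists over any field.

R = [[0, 0, 0, 12], [1, 0, 0, -1], [0, 1, 0, 11], [0, 0, 1, -1]]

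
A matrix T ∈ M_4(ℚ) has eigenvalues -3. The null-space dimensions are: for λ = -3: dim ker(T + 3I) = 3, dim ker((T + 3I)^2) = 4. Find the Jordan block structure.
λ = -3: successive nullity increments [3, 1] count blocks of size ≥ k; block sizes are [2, 1, 1].

Jordan blocks: (-3, 2), (-3, 1), (-3, 1)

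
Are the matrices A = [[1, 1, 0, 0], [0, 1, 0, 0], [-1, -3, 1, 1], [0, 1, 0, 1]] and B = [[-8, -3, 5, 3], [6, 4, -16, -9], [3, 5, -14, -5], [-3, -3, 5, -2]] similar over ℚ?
No.

trace(A) = 4 but trace(B) = -20. The trace is a similarity invariant, so A and B are not similar.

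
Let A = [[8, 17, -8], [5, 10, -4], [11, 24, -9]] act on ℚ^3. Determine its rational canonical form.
The invariant factors of A (the non-unit diagonal entries of the Smith normal form of xI - A over ℚ[x]) are (x - 5)(x^2 - 4x - 3), each dividing the next. The characteristic polynomial is their product, (x - 5)(x^2 - 4x - 3).

The rational canonical form is the block-diagonal matrix of companion matrices C(f_i):
R = [[0, 0, -15], [1, 0, -17], [0, 1, 9]].

Note the characteristic polynomial does not split into linear factors over ℚ, so A has no Jordan form over ℚ; the rational canonical form exists over any field.

R = [[0, 0, -15], [1, 0, -17], [0, 1, 9]]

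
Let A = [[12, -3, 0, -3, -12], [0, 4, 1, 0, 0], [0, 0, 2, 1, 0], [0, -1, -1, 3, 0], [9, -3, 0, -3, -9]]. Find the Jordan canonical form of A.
The characteristic polynomial is det(xI - A) = x(x - 3)^4, so the eigenvalues are 0 (algebraic multiplicity 1), 3 (algebraic multiplicity 4).

For λ = 0: algebraic multiplicity 1 gives one 1×1 block.

For λ = 3: rank(A - 3I) = 3, rank((A - 3I)^2) = 2, rank((A - 3I)^3) = 1. The eigenspace has dimension 5 - 3 = 2, so there are 2 Jordan blocks; the rank sequence gives block sizes [3, 1].

Assembling the blocks gives the Jordan form J above.

J = [[0, 0, 0, 0, 0], [0, 3, 1, 0, 0], [0, 0, 3, 1, 0], [0, 0, 0, 3, 0], [0, 0, 0, 0, 3]]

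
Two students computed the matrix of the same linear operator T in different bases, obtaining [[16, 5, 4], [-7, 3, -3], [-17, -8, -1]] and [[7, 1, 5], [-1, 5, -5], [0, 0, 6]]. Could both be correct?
No.

Both have characteristic polynomial (x - 6)^3, but the minimal polynomial of A is (x - 6)^3 while the minimal polynomial of B is (x - 6)^2. The minimal polynomial is a similarity invariant, so A and B are not similar.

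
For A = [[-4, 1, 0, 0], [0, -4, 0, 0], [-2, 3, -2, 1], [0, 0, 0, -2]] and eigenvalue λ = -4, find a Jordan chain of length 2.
v_1 = [[0, 1, -1, 0]]^T, v_2 = [[1, 0, 1, 0]]^T

We seek v_1 ∈ ker((A + 4I)^2) \ ker(A + 4I), then set v_{i+1} = (A + 4I) v_i.

One such chain is v_1 = [[0, 1, -1, 0]]^T, v_2 = [[1, 0, 1, 0]]^T. Check: (A + 4I) v_2 = [[0, 0, 0, 0]]^T = 0.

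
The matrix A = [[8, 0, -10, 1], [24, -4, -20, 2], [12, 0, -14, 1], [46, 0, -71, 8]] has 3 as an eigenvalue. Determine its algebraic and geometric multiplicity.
algebraic multiplicity 2, geometric multiplicity 1

The characteristic polynomial is (x - 3)^2(x + 4)^2, so the factor x - 3 appears with exponent 2: the algebraic multiplicity is 2.

rank(A - 3I) = 3, so the eigenspace has dimension 4 - 3 = 1: the geometric multiplicity is 1.

Since 1 < 2, A is not diagonalizable.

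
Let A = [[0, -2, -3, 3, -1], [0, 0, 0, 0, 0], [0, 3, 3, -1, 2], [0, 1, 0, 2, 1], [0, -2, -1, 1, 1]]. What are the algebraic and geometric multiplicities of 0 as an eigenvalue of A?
algebraic multiplicity 2, geometric multiplicity 2

The characteristic polynomial is x^2(x - 2)^3, so the factor x appears with exponent 2: the algebraic multiplicity is 2.

rank(A) = 3, so the eigenspace has dimension 5 - 3 = 2: the geometric multiplicity is 2.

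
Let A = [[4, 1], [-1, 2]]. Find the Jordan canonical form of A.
The characteristic polynomial is det(xI - A) = (x - 3)^2, so the eigenvalues are 3 (algebraic multiplicity 2).

For λ = 3: rank(A - 3I) = 1, rank((A - 3I)^2) = 0. The eigenspace has dimension 2 - 1 = 1, so there is 1 Jordan block; the rank sequence gives block sizes [2].

Assembling the blocks gives the Jordan form J above.

J = [[3, 1], [0, 3]]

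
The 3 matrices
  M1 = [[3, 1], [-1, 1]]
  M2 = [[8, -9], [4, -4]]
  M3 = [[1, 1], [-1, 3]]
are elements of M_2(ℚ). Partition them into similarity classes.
Characteristic polynomials: χ_{M1} = (x - 2)^2, χ_{M2} = (x - 2)^2, χ_{M3} = (x - 2)^2.

{M1, M2, M3}: invariant factors (x - 2)^2.

Matrices are similar if and only if their invariant-factor lists agree; the partition into similarity classes is {M1, M2, M3}.

1 class: {M1, M2, M3}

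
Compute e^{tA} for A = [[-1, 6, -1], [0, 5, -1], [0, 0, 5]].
A has Jordan form J = [[-1, 0, 0], [0, 5, 1], [0, 0, 5]] with A = PJP^{-1}, so e^{tA} = P e^{tJ} P^{-1}.

For a Jordan block J_k(λ), e^{tJ_k(λ)} = e^{λt} · (I + tN + t^2 N^2/2! + ... + t^{k-1} N^{k-1}/(k-1)!) where N is the nilpotent superdiagonal part.

Assembling the blocks and conjugating back gives the entries of e^{tA} as shown above.

e^{tA} = [[e^{-t}, (e^{6*t} - 1)*e^{-t}, -t*e^{5*t}], [0, e^{5*t}, -t*e^{5*t}], [0, 0, e^{5*t}]]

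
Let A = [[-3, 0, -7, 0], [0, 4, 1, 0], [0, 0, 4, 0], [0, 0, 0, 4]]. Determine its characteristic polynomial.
χ_A(x) = (x - 4)^3(x + 3)

xI - A = [[x + 3, 0, 7, 0], [0, x - 4, -1, 0], [0, 0, x - 4, 0], [0, 0, 0, x - 4]].

Expanding det(xI - A) along the first row:
det(xI - A) = + (x + 3)·det([[x - 4, -1, 0], [0, x - 4, 0], [0, 0, x - 4]]) - (0)·det([[0, -1, 0], [0, x - 4, 0], [0, 0, x - 4]]) + (7)·det([[0, x - 4, 0], [0, 0, 0], [0, 0, x - 4]]) - (0)·det([[0, x - 4, -1], [0, 0, x - 4], [0, 0, 0]]).

Evaluating gives χ_A(x) = x^4 - 9x^3 + 12x^2 + 80x - 192 = (x - 4)^3(x + 3).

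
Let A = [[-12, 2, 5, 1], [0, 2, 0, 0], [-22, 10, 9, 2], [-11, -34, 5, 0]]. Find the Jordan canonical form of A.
J = [[-1, 1, 0, 0], [0, -1, 0, 0], [0, 0, -1, 0], [0, 0, 0, 2]]

The characteristic polynomial is det(xI - A) = (x - 2)(x + 1)^3, so the eigenvalues are -1 (algebraic multiplicity 3), 2 (algebraic multiplicity 1).

For λ = -1: rank(A + I) = 2, rank((A + I)^2) = 1. The eigenspace has dimension 4 - 2 = 2, so there are 2 Jordan blocks; the rank sequence gives block sizes [2, 1].

For λ = 2: algebraic multiplicity 1 gives one 1×1 block.

Assembling the blocks gives the Jordan form J above.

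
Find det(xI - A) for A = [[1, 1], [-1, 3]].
xI - A = [[x - 1, -1], [1, x - 3]].

Expanding det(xI - A) along the first row:
det(xI - A) = + (x - 1)·det([[x - 3]]) - (-1)·det([[1]]).

Evaluating gives χ_A(x) = x^2 - 4x + 4 = (x - 2)^2.

χ_A(x) = (x - 2)^2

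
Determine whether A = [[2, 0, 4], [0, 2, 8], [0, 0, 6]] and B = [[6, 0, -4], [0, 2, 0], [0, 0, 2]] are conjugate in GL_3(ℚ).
Two matrices over a field are similar if and only if they have the same invariant factors.

Both A and B have characteristic polynomial (x - 6)(x - 2)^2 and minimal polynomial (x - 6)(x - 2). Computing further, both have invariant factors x - 2, (x - 6)(x - 2). Hence A and B are similar.

Yes.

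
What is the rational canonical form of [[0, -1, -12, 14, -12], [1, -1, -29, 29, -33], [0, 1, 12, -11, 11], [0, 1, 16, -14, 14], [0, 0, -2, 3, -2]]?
The invariant factors of A (the non-unit diagonal entries of the Smith normal form of xI - A over ℚ[x]) are x(x + 5)(x^3 - 3x + 5), each dividing the next. The characteristic polynomial is their product, x(x + 5)(x^3 - 3x + 5).

The rational canonical form is the block-diagonal matrix of companion matrices C(f_i):
R = [[0, 0, 0, 0, 0], [1, 0, 0, 0, -25], [0, 1, 0, 0, 10], [0, 0, 1, 0, 3], [0, 0, 0, 1, -5]].

Note the characteristic polynomial does not split into linear factors over ℚ, so A has no Jordan form over ℚ; the rational canonical form exists over any field.

R = [[0, 0, 0, 0, 0], [1, 0, 0, 0, -25], [0, 1, 0, 0, 10], [0, 0, 1, 0, 3], [0, 0, 0, 1, -5]]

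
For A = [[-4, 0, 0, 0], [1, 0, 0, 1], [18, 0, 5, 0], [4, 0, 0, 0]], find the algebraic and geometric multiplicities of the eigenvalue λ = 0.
algebraic multiplicity 2, geometric multiplicity 1

The characteristic polynomial is x^2(x - 5)(x + 4), so the factor x appears with exponent 2: the algebraic multiplicity is 2.

rank(A) = 3, so the eigenspace has dimension 4 - 3 = 1: the geometric multiplicity is 1.

Since 1 < 2, A is not diagonalizable.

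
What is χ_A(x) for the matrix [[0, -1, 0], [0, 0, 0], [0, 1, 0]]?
χ_A(x) = x^3

xI - A = [[x, 1, 0], [0, x, 0], [0, -1, x]].

Expanding det(xI - A) along the first row:
det(xI - A) = + (x)·det([[x, 0], [-1, x]]) - (1)·det([[0, 0], [0, x]]) + (0)·det([[0, x], [0, -1]]).

Evaluating gives χ_A(x) = x^3.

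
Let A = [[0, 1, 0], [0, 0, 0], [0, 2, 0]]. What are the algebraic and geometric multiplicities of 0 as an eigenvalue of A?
algebraic multiplicity 3, geometric multiplicity 2

The characteristic polynomial is x^3, so the factor x appears with exponent 3: the algebraic multiplicity is 3.

rank(A) = 1, so the eigenspace has dimension 3 - 1 = 2: the geometric multiplicity is 2.

Since 2 < 3, A is not diagonalizable.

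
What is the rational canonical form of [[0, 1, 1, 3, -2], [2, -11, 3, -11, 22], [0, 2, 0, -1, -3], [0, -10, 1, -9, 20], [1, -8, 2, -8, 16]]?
The invariant factors of A (the non-unit diagonal entries of the Smith normal form of xI - A over ℚ[x]) are (x + 2)^2(x^3 + 2x - 4), each dividing the next. The characteristic polynomial is their product, (x + 2)^2(x^3 + 2x - 4).

The rational canonical form is the block-diagonal matrix of companion matrices C(f_i):
R = [[0, 0, 0, 0, 16], [1, 0, 0, 0, 8], [0, 1, 0, 0, -4], [0, 0, 1, 0, -6], [0, 0, 0, 1, -4]].

Note the characteristic polynomial does not split into linear factors over ℚ, so A has no Jordan form over ℚ; the rational canonical form exists over any field.

R = [[0, 0, 0, 0, 16], [1, 0, 0, 0, 8], [0, 1, 0, 0, -4], [0, 0, 1, 0, -6], [0, 0, 0, 1, -4]]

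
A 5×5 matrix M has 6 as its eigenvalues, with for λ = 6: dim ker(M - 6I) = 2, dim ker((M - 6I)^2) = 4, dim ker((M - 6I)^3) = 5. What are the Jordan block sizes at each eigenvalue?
Jordan blocks: (6, 3), (6, 2)

λ = 6: successive nullity increments [2, 2, 1] count blocks of size ≥ k; block sizes are [3, 2].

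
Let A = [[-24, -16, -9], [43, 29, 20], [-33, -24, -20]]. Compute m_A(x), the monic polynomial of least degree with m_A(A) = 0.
m_A(x) = (x + 5)^3

The characteristic polynomial factors as (x + 5)^3. The minimal polynomial is ∏(x - λ)^{k_λ} where k_λ is the size of the largest Jordan block at λ.

For λ = -5: rank(A + 5I) = 2, and the largest Jordan block has size 3 (the smallest k with rank((A + 5I)^k) = rank((A + 5I)^(k+1))).

So m_A(x) = (x + 5)^3.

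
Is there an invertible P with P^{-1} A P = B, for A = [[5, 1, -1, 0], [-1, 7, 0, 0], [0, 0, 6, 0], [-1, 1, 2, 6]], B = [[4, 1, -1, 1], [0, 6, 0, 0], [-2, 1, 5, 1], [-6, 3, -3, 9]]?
Both have characteristic polynomial (x - 6)^4, but the minimal polynomial of A is (x - 6)^3 while the minimal polynomial of B is (x - 6)^2. The minimal polynomial is a similarity invariant, so A and B are not similar.

No.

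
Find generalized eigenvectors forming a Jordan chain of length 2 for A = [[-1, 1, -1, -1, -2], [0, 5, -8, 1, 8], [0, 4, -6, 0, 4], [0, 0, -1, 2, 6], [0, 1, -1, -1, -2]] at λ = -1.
We seek v_1 ∈ ker((A + I)^2) \ ker(A + I), then set v_{i+1} = (A + I) v_i.

One such chain is v_1 = [[-2, 1, 0, 2, -1]]^T, v_2 = [[1, 0, 0, 0, 0]]^T. Check: (A + I) v_2 = [[0, 0, 0, 0, 0]]^T = 0.

v_1 = [[-2, 1, 0, 2, -1]]^T, v_2 = [[1, 0, 0, 0, 0]]^T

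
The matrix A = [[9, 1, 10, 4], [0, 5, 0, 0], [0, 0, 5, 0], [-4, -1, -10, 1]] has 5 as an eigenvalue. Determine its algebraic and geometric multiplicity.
The characteristic polynomial is (x - 5)^4, so the factor x - 5 appears with exponent 4: the algebraic multiplicity is 4.

rank(A - 5I) = 1, so the eigenspace has dimension 4 - 1 = 3: the geometric multiplicity is 3.

Since 3 < 4, A is not diagonalizable.

algebraic multiplicity 4, geometric multiplicity 3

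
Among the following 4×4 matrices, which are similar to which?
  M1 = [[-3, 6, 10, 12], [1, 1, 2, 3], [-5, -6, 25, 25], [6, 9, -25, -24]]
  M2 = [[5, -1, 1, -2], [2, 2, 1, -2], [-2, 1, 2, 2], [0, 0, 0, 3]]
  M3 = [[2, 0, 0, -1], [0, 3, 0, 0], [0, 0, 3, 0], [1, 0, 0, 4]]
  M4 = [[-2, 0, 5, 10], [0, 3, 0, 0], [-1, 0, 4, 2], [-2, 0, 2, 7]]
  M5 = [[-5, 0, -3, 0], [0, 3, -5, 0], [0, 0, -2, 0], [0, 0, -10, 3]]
Characteristic polynomials: χ_{M1} = (x - 3)^2(x + 2)(x + 5), χ_{M2} = (x - 3)^4, χ_{M3} = (x - 3)^4, χ_{M4} = (x - 3)^4, χ_{M5} = (x - 3)^2(x + 2)(x + 5).

{M1}: invariant factors (x - 3)^2(x + 2)(x + 5).

{M2, M3, M4}: invariant factors x - 3, x - 3, (x - 3)^2.

{M5}: invariant factors x - 3, (x - 3)(x + 2)(x + 5).

Matrices are similar if and only if their invariant-factor lists agree; the partition into similarity classes is {M1}, {M2, M3, M4}, {M5}.

3 classes: {M1}, {M2, M3, M4}, {M5}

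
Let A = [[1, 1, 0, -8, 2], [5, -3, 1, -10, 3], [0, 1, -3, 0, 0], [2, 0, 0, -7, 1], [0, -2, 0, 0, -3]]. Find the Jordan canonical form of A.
The characteristic polynomial is det(xI - A) = (x + 3)^5, so the eigenvalues are -3 (algebraic multiplicity 5).

For λ = -3: rank(A + 3I) = 3, rank((A + 3I)^2) = 1, rank((A + 3I)^3) = 0. The eigenspace has dimension 5 - 3 = 2, so there are 2 Jordan blocks; the rank sequence gives block sizes [3, 2].

Assembling the blocks gives the Jordan form J above.

J = [[-3, 1, 0, 0, 0], [0, -3, 1, 0, 0], [0, 0, -3, 0, 0], [0, 0, 0, -3, 1], [0, 0, 0, 0, -3]]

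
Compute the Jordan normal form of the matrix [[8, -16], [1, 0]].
J = [[4, 1], [0, 4]]

The characteristic polynomial is det(xI - A) = (x - 4)^2, so the eigenvalues are 4 (algebraic multiplicity 2).

For λ = 4: rank(A - 4I) = 1, rank((A - 4I)^2) = 0. The eigenspace has dimension 2 - 1 = 1, so there is 1 Jordan block; the rank sequence gives block sizes [2].

Assembling the blocks gives the Jordan form J above.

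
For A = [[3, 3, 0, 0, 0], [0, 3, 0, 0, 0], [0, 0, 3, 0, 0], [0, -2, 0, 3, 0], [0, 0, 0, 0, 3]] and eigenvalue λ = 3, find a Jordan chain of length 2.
We seek v_1 ∈ ker((A - 3I)^2) \ ker(A - 3I), then set v_{i+1} = (A - 3I) v_i.

One such chain is v_1 = [[-3, 1, -1, 1, 0]]^T, v_2 = [[3, 0, 0, -2, 0]]^T. Check: (A - 3I) v_2 = [[0, 0, 0, 0, 0]]^T = 0.

v_1 = [[-3, 1, -1, 1, 0]]^T, v_2 = [[3, 0, 0, -2, 0]]^T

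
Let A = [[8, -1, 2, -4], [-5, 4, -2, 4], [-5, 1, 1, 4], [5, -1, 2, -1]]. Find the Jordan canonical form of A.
The characteristic polynomial is det(xI - A) = (x - 3)^4, so the eigenvalues are 3 (algebraic multiplicity 4).

For λ = 3: rank(A - 3I) = 1, rank((A - 3I)^2) = 0. The eigenspace has dimension 4 - 1 = 3, so there are 3 Jordan blocks; the rank sequence gives block sizes [2, 1, 1].

Assembling the blocks gives the Jordan form J above.

J = [[3, 1, 0, 0], [0, 3, 0, 0], [0, 0, 3, 0], [0, 0, 0, 3]]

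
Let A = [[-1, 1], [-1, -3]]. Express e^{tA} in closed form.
e^{tA} = [[(t + 1)*e^{-2*t}, t*e^{-2*t}], [-t*e^{-2*t}, (1 - t)*e^{-2*t}]]

A has Jordan form J = [[-2, 1], [0, -2]] with A = PJP^{-1}, so e^{tA} = P e^{tJ} P^{-1}.

For a Jordan block J_k(λ), e^{tJ_k(λ)} = e^{λt} · (I + tN + t^2 N^2/2! + ... + t^{k-1} N^{k-1}/(k-1)!) where N is the nilpotent superdiagonal part.

Assembling the blocks and conjugating back gives the entries of e^{tA} as shown above.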